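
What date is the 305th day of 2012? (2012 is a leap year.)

2012-10-31

January has 31 days (305 − 31 = 274 remain).
February has 29 days (274 − 29 = 245 remain).
March has 31 days (245 − 31 = 214 remain).
April has 30 days (214 − 30 = 184 remain).
May has 31 days (184 − 31 = 153 remain).
June has 30 days (153 − 30 = 123 remain).
July has 31 days (123 − 31 = 92 remain).
August has 31 days (92 − 31 = 61 remain).
September has 30 days (61 − 30 = 31 remain).
31 into October → October 31.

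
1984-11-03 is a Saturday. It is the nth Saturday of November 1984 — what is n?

1st

Day 3 falls in week ⌈3/7⌉ of the month.
Days 1–7 hold the 1st Saturday, 8–14 the 2nd, 15–21 the 3rd, 22–28 the 4th, 29–31 the 5th.
3 is in the range for the 1st.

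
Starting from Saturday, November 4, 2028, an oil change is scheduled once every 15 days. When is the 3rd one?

The 3rd occurrence is 2 intervals after the first: 2 × 15 = 30 days after November 4, 2028.
November has 30 days — 26 days to the end of November leaves 4.
4 days into December → December 4, 2028.

December 4, 2028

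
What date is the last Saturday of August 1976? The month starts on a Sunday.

28 August 1976

August 1976 begins on a Sunday, so the first Saturday is August 7 (6 days later).
August 1976 has 31 days. Adding weeks: 7, 14, 21, 28 — the last one ≤ 31 is the 28th.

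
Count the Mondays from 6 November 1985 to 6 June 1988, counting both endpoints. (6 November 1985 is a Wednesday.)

6 November 1985 is a Wednesday; the first Monday on or after it is 11 November 1985 (5 days later).
From 11 November 1985 to 6 June 1988: 50 + 365 + 365 + 158 = 938 days (rest of 1985, 1986, 1987, to 6 June 1988 in 1988).
938 ÷ 7 = 134 full weeks with remainder 0, so 134 more Mondays after the first → 135.

135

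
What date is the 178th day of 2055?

January has 31 days (178 − 31 = 147 remain).
February has 28 days (147 − 28 = 119 remain).
March has 31 days (119 − 31 = 88 remain).
April has 30 days (88 − 30 = 58 remain).
May has 31 days (58 − 31 = 27 remain).
27 into June → June 27.

2055-06-27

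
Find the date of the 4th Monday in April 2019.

April 22, 2019

The first Monday of April 2019 is April 1.
The 4th Monday is 3 weeks later: 1 + 21 = 22.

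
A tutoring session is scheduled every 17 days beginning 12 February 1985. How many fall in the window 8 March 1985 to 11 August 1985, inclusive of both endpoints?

Occurrences land 17·i days after 12 February 1985 for i = 0, 1, 2, …
8 March 1985 is 24 days after the start; 24 ÷ 17 = 1 remainder 7; since the remainder is 7, round up to i = 2. First occurrence in the window: #3 on 18 March 1985 (2×17 = 34 days in).
11 August 1985 is 180 days after the start; 180 ÷ 17 = 10 remainder 10. Last occurrence in the window: #11 on 1 August 1985.
Occurrences #3 through #11: 9 in total.

9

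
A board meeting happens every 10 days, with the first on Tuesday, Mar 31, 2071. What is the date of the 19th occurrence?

Sep 27, 2071

The 19th occurrence is 18 intervals after the first: 18 × 10 = 180 days after Mar 31, 2071.
Mar has 31 days — 0 days to the end of Mar leaves 180.
Apr has 30 days (150 left).
May has 31 days (119 left).
Jun has 30 days (89 left).
Jul has 31 days (58 left).
Aug has 31 days (27 left).
27 days into Sep → Sep 27, 2071.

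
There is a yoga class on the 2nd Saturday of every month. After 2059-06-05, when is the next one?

2059-06-14

June 2059 starts on a Sunday; its first Saturday is the 7th, so the 2nd Saturday is the 14th — 2059-06-14.
2059-06-14 is after 2059-06-05, so that is the next one.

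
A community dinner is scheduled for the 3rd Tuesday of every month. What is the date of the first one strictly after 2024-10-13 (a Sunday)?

2024-10-15

October 2024 starts on a Tuesday; its first Tuesday is the 1st, so the 3rd Tuesday is the 15th — 2024-10-15.
2024-10-15 is after 2024-10-13, so that is the next one.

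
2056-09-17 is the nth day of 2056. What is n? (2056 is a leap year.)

261

Days in months before September: 31 + 29 + 31 + 30 + 31 + 30 + 31 + 31 = 244.
Plus 17 days into September → day 261.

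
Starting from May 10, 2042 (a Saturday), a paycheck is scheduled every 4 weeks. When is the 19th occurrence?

The 19th occurrence is 18 intervals after the first: 18 × 28 = 504 days after May 10, 2042.
May has 31 days — 21 days to the end of May leaves 483.
From end of May to end of 2042 is 214 days (269 left).
January has 31 days (238 left).
February has 28 days (210 left).
March has 31 days (179 left).
April has 30 days (149 left).
May has 31 days (118 left).
June has 30 days (88 left).
July has 31 days (57 left).
August has 31 days (26 left).
26 days into September → September 26, 2043.

September 26, 2043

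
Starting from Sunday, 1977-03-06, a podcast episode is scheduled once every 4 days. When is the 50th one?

The 50th occurrence is 49 intervals after the first: 49 × 4 = 196 days after 1977-03-06.
March has 31 days — 25 days to the end of March leaves 171.
April has 30 days (141 left).
May has 31 days (110 left).
June has 30 days (80 left).
July has 31 days (49 left).
August has 31 days (18 left).
18 days into September → 1977-09-18.

1977-09-18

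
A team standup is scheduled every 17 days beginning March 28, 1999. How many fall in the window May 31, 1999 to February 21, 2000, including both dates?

Occurrences land 17·i days after March 28, 1999 for i = 0, 1, 2, …
May 31, 1999 is 64 days after the start; 64 ÷ 17 = 3 remainder 13; since the remainder is 13, round up to i = 4. First occurrence in the window: #5 on June 4, 1999 (4×17 = 68 days in).
February 21, 2000 is 330 days after the start; 330 ÷ 17 = 19 remainder 7. Last occurrence in the window: #20 on February 14, 2000.
Occurrences #5 through #20: 16 in total.

16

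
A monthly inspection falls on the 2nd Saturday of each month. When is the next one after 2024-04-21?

2024-05-11

April 2024 starts on a Monday; its first Saturday is the 6th, so the 2nd Saturday is the 13th — 2024-04-13.
That is not after 2024-04-21, so look at May 2024.
May 2024 starts on a Wednesday; its first Saturday is the 4th, so the 2nd Saturday is the 11th — 2024-05-11.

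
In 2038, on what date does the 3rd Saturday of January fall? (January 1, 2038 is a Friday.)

January 2038 begins on a Friday, so the first Saturday is January 2 (1 day later).
The 3rd Saturday is 2 weeks later: 2 + 14 = 16.

16 January 2038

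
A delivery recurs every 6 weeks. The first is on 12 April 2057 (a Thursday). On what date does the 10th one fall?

25 April 2058

The 10th occurrence is 9 intervals after the first: 9 × 42 = 378 days after 12 April 2057.
April has 30 days — 18 days to the end of April leaves 360.
May has 31 days (329 left).
June has 30 days (299 left).
July has 31 days (268 left).
August has 31 days (237 left).
September has 30 days (207 left).
October has 31 days (176 left).
November has 30 days (146 left).
December has 31 days (115 left).
January has 31 days (84 left).
February has 28 days (56 left).
March has 31 days (25 left).
25 days into April → 25 April 2058.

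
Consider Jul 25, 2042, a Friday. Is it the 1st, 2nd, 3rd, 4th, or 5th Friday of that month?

4th

Day 25 falls in week ⌈25/7⌉ of the month.
Days 1–7 hold the 1st Friday, 8–14 the 2nd, 15–21 the 3rd, 22–28 the 4th, 29–31 the 5th.
25 is in the range for the 4th.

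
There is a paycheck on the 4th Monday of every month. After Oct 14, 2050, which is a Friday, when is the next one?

Oct 2050 starts on a Saturday; its first Monday is the 3rd, so the 4th Monday is the 24th — Oct 24, 2050.
Oct 24, 2050 is after Oct 14, 2050, so that is the next one.

Oct 24, 2050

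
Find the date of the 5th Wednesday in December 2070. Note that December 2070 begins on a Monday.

December 2070 begins on a Monday, so the first Wednesday is December 3 (2 days later).
The 5th Wednesday is 4 weeks later: 3 + 28 = 31.

2070-12-31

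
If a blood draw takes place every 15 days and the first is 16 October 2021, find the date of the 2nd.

The 2nd occurrence is 1 interval after the first: 1 × 15 = 15 days after 16 October 2021.
15 days later is 31 October 2021.

31 October 2021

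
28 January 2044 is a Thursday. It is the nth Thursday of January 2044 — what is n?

Day 28 falls in week ⌈28/7⌉ of the month.
Days 1–7 hold the 1st Thursday, 8–14 the 2nd, 15–21 the 3rd, 22–28 the 4th, 29–31 the 5th.
28 is in the range for the 4th.

4th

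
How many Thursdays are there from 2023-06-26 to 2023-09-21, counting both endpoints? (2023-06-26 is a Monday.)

2023-06-26 is a Monday; the first Thursday on or after it is 2023-06-29 (3 days later).
From 2023-06-29 to 2023-09-21: 1 + 31 + 31 + 21 = 84 days (rest of June, July, August, September).
84 ÷ 7 = 12 full weeks with remainder 0, so 12 more Thursdays after the first → 13.

13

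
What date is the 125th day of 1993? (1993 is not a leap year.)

5 May 1993

January has 31 days (125 − 31 = 94 remain).
February has 28 days (94 − 28 = 66 remain).
March has 31 days (66 − 31 = 35 remain).
April has 30 days (35 − 30 = 5 remain).
5 into May → May 5.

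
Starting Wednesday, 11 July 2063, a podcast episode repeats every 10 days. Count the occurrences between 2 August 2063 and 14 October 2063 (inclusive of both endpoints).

7

Occurrences land 10·i days after 11 July 2063 for i = 0, 1, 2, …
2 August 2063 is 22 days after the start; 22 ÷ 10 = 2 remainder 2; since the remainder is 2, round up to i = 3. First occurrence in the window: #4 on 10 August 2063 (3×10 = 30 days in).
14 October 2063 is 95 days after the start; 95 ÷ 10 = 9 remainder 5. Last occurrence in the window: #10 on 9 October 2063.
Occurrences #4 through #10: 7 in total.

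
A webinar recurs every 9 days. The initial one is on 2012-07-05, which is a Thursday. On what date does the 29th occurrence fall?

2013-03-14

The 29th occurrence is 28 intervals after the first: 28 × 9 = 252 days after 2012-07-05.
July has 31 days — 26 days to the end of July leaves 226.
August has 31 days (195 left).
September has 30 days (165 left).
October has 31 days (134 left).
November has 30 days (104 left).
December has 31 days (73 left).
January has 31 days (42 left).
February has 28 days (14 left).
14 days into March → 2013-03-14.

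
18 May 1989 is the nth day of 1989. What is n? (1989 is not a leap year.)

Days in months before May: 31 + 28 + 31 + 30 = 120.
Plus 18 days into May → day 138.

138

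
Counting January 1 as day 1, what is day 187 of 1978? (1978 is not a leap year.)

6 July 1978

January has 31 days (187 − 31 = 156 remain).
February has 28 days (156 − 28 = 128 remain).
March has 31 days (128 − 31 = 97 remain).
April has 30 days (97 − 30 = 67 remain).
May has 31 days (67 − 31 = 36 remain).
June has 30 days (36 − 30 = 6 remain).
6 into July → July 6.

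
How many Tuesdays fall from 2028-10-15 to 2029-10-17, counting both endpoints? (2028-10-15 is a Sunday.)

53

2028-10-15 is a Sunday; the first Tuesday on or after it is 2028-10-17 (2 days later).
From 2028-10-17 to 2029-10-17: 75 + 290 = 365 days (rest of 2028, to 2029-10-17 in 2029).
365 ÷ 7 = 52 full weeks with remainder 1, so 52 more Tuesdays after the first → 53.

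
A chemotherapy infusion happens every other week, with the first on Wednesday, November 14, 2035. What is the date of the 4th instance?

The 4th occurrence is 3 intervals after the first: 3 × 14 = 42 days after November 14, 2035.
November has 30 days — 16 days to the end of November leaves 26.
26 days into December → December 26, 2035.

December 26, 2035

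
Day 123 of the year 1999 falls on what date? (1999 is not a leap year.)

May 3, 1999

Jan has 31 days (123 − 31 = 92 remain).
Feb has 28 days (92 − 28 = 64 remain).
Mar has 31 days (64 − 31 = 33 remain).
Apr has 30 days (33 − 30 = 3 remain).
3 into May → May 3.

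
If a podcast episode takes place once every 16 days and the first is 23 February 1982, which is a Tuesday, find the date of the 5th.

28 April 1982

The 5th occurrence is 4 intervals after the first: 4 × 16 = 64 days after 23 February 1982.
February has 28 days — 5 days to the end of February leaves 59.
March has 31 days (28 left).
28 days into April → 28 April 1982.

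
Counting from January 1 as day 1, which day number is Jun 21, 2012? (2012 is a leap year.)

173

Days in months before Jun: 31 + 29 + 31 + 30 + 31 = 152.
Plus 21 days into Jun → day 173.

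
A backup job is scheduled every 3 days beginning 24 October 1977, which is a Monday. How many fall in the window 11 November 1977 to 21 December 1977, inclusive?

Occurrences land 3·i days after 24 October 1977 for i = 0, 1, 2, …
11 November 1977 is 18 days after the start; 18 ÷ 3 = 6 remainder 0. First occurrence in the window: #7 on 11 November 1977 (6×3 = 18 days in).
21 December 1977 is 58 days after the start; 58 ÷ 3 = 19 remainder 1. Last occurrence in the window: #20 on 20 December 1977.
Occurrences #7 through #20: 14 in total.

14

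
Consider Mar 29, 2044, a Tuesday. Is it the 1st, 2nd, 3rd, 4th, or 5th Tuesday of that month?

Day 29 falls in week ⌈29/7⌉ of the month.
Days 1–7 hold the 1st Tuesday, 8–14 the 2nd, 15–21 the 3rd, 22–28 the 4th, 29–31 the 5th.
29 is in the range for the 5th.

5th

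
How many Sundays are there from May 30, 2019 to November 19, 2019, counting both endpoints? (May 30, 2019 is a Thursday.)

May 30, 2019 is a Thursday; the first Sunday on or after it is June 2, 2019 (3 days later).
From June 2, 2019 to November 19, 2019: 28 + 31 + 31 + 30 + 31 + 19 = 170 days (rest of June, July, August, September, October, November).
170 ÷ 7 = 24 full weeks with remainder 2, so 24 more Sundays after the first → 25.

25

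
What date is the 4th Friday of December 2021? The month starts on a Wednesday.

December 2021 begins on a Wednesday, so the first Friday is December 3 (2 days later).
The 4th Friday is 3 weeks later: 3 + 21 = 24.

December 24, 2021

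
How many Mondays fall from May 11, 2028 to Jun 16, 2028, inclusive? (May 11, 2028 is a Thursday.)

May 11, 2028 is a Thursday; the first Monday on or after it is May 15, 2028 (4 days later).
From May 15, 2028 to Jun 16, 2028: 16 + 16 = 32 days (rest of May, Jun).
32 ÷ 7 = 4 full weeks with remainder 4, so 4 more Mondays after the first → 5.

5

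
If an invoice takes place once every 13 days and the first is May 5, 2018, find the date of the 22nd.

February 2, 2019

The 22nd occurrence is 21 intervals after the first: 21 × 13 = 273 days after May 5, 2018.
May has 31 days — 26 days to the end of May leaves 247.
June has 30 days (217 left).
July has 31 days (186 left).
August has 31 days (155 left).
September has 30 days (125 left).
October has 31 days (94 left).
November has 30 days (64 left).
December has 31 days (33 left).
January has 31 days (2 left).
2 days into February → February 2, 2019.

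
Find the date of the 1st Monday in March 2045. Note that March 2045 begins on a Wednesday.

March 2045 begins on a Wednesday, so the first Monday is March 6 (5 days later).

2045-03-06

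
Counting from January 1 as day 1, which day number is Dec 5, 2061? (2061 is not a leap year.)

339

Days in months before Dec: 31 + 28 + 31 + 30 + 31 + 30 + 31 + 31 + 30 + 31 + 30 = 334.
Plus 5 days into Dec → day 339.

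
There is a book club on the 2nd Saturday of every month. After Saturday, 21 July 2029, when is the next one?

July 2029 starts on a Sunday; its first Saturday is the 7th, so the 2nd Saturday is the 14th — 14 July 2029.
That is not after 21 July 2029, so look at August 2029.
August 2029 starts on a Wednesday; its first Saturday is the 4th, so the 2nd Saturday is the 11th — 11 August 2029.

11 August 2029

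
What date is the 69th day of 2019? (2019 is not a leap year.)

Jan has 31 days (69 − 31 = 38 remain).
Feb has 28 days (38 − 28 = 10 remain).
10 into Mar → Mar 10.

Mar 10, 2019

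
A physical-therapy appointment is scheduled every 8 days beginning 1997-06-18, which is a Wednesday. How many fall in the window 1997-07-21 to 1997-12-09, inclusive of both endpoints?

Occurrences land 8·i days after 1997-06-18 for i = 0, 1, 2, …
1997-07-21 is 33 days after the start; 33 ÷ 8 = 4 remainder 1; since the remainder is 1, round up to i = 5. First occurrence in the window: #6 on 1997-07-28 (5×8 = 40 days in).
1997-12-09 is 174 days after the start; 174 ÷ 8 = 21 remainder 6. Last occurrence in the window: #22 on 1997-12-03.
Occurrences #6 through #22: 17 in total.

17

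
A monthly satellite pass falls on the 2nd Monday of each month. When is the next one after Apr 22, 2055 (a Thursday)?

Apr 2055 starts on a Thursday; its first Monday is the 5th, so the 2nd Monday is the 12th — Apr 12, 2055.
That is not after Apr 22, 2055, so look at May 2055.
May 2055 starts on a Saturday; its first Monday is the 3rd, so the 2nd Monday is the 10th — May 10, 2055.

May 10, 2055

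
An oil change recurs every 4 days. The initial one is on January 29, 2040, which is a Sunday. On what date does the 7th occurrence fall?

February 22, 2040

The 7th occurrence is 6 intervals after the first: 6 × 4 = 24 days after January 29, 2040.
January has 31 days — 2 days to the end of January leaves 22.
22 days into February → February 22, 2040.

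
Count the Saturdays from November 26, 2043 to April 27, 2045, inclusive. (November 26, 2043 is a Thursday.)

74

November 26, 2043 is a Thursday; the first Saturday on or after it is November 28, 2043 (2 days later).
From November 28, 2043 to April 27, 2045: 33 + 366 + 117 = 516 days (rest of 2043, 2044, to April 27, 2045 in 2045).
516 ÷ 7 = 73 full weeks with remainder 5, so 73 more Saturdays after the first → 74.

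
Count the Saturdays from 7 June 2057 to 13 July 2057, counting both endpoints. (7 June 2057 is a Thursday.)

5

7 June 2057 is a Thursday; the first Saturday on or after it is 9 June 2057 (2 days later).
From 9 June 2057 to 13 July 2057: 21 + 13 = 34 days (rest of June, July).
34 ÷ 7 = 4 full weeks with remainder 6, so 4 more Saturdays after the first → 5.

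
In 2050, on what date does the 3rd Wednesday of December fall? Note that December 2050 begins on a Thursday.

December 2050 begins on a Thursday, so the first Wednesday is December 7 (6 days later).
The 3rd Wednesday is 2 weeks later: 7 + 14 = 21.

21 December 2050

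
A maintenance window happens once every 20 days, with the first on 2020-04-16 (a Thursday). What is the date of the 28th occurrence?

The 28th occurrence is 27 intervals after the first: 27 × 20 = 540 days after 2020-04-16.
April has 30 days — 14 days to the end of April leaves 526.
From end of April to end of 2020 is 245 days (281 left).
January has 31 days (250 left).
February has 28 days (222 left).
March has 31 days (191 left).
April has 30 days (161 left).
May has 31 days (130 left).
June has 30 days (100 left).
July has 31 days (69 left).
August has 31 days (38 left).
September has 30 days (8 left).
8 days into October → 2021-10-08.

2021-10-08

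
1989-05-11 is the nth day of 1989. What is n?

131

Days in months before May: 31 + 28 + 31 + 30 = 120.
Plus 11 days into May → day 131.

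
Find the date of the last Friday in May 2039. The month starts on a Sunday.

May 2039 begins on a Sunday, so the first Friday is May 6 (5 days later).
May 2039 has 31 days. Adding weeks: 6, 13, 20, 27 — the last one ≤ 31 is the 27th.

27 May 2039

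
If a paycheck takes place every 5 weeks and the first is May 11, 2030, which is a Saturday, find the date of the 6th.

The 6th occurrence is 5 intervals after the first: 5 × 35 = 175 days after May 11, 2030.
May has 31 days — 20 days to the end of May leaves 155.
Jun has 30 days (125 left).
Jul has 31 days (94 left).
Aug has 31 days (63 left).
Sep has 30 days (33 left).
Oct has 31 days (2 left).
2 days into Nov → Nov 2, 2030.

Nov 2, 2030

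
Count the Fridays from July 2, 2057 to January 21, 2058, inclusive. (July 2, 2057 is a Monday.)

July 2, 2057 is a Monday; the first Friday on or after it is July 6, 2057 (4 days later).
From July 6, 2057 to January 21, 2058: 25 + 31 + 30 + 31 + 30 + 31 + 21 = 199 days (rest of July, August, September, October, November, December, January).
199 ÷ 7 = 28 full weeks with remainder 3, so 28 more Fridays after the first → 29.

29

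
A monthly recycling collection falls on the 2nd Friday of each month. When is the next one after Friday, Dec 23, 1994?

Dec 1994 starts on a Thursday; its first Friday is the 2nd, so the 2nd Friday is the 9th — Dec 9, 1994.
That is not after Dec 23, 1994, so look at Jan 1995.
Jan 1995 starts on a Sunday; its first Friday is the 6th, so the 2nd Friday is the 13th — Jan 13, 1995.

Jan 13, 1995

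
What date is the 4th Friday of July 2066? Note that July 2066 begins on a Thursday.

July 23, 2066

July 2066 begins on a Thursday, so the first Friday is July 2 (1 day later).
The 4th Friday is 3 weeks later: 2 + 21 = 23.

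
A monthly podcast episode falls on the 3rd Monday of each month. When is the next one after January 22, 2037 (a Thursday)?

January 2037 starts on a Thursday; its first Monday is the 5th, so the 3rd Monday is the 19th — January 19, 2037.
That is not after January 22, 2037, so look at February 2037.
February 2037 starts on a Sunday; its first Monday is the 2nd, so the 3rd Monday is the 16th — February 16, 2037.

February 16, 2037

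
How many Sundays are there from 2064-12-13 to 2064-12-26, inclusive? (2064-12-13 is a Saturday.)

2

2064-12-13 is a Saturday; the first Sunday on or after it is 2064-12-14 (1 day later).
From 2064-12-14 to 2064-12-26 is 26 − 14 = 12 days.
12 ÷ 7 = 1 full weeks with remainder 5, so 1 more Sundays after the first → 2.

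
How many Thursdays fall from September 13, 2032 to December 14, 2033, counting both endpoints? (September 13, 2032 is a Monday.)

September 13, 2032 is a Monday; the first Thursday on or after it is September 16, 2032 (3 days later).
From September 16, 2032 to December 14, 2033: 106 + 348 = 454 days (rest of 2032, to December 14, 2033 in 2033).
454 ÷ 7 = 64 full weeks with remainder 6, so 64 more Thursdays after the first → 65.

65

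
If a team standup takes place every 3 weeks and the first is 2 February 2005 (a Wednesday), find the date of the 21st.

29 March 2006

The 21st occurrence is 20 intervals after the first: 20 × 21 = 420 days after 2 February 2005.
February has 28 days — 26 days to the end of February leaves 394.
March has 31 days (363 left).
April has 30 days (333 left).
May has 31 days (302 left).
June has 30 days (272 left).
July has 31 days (241 left).
August has 31 days (210 left).
September has 30 days (180 left).
October has 31 days (149 left).
November has 30 days (119 left).
December has 31 days (88 left).
January has 31 days (57 left).
February has 28 days (29 left).
29 days into March → 29 March 2006.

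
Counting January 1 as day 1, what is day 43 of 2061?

12 February 2061

January has 31 days (43 − 31 = 12 remain).
12 into February → February 12.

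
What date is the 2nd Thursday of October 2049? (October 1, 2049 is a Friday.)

14 October 2049

October 2049 begins on a Friday, so the first Thursday is October 7 (6 days later).
The 2nd Thursday is 1 weeks later: 7 + 7 = 14.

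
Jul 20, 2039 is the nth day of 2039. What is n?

Days in months before Jul: 31 + 28 + 31 + 30 + 31 + 30 = 181.
Plus 20 days into Jul → day 201.

201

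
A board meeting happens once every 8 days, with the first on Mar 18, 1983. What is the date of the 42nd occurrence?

The 42nd occurrence is 41 intervals after the first: 41 × 8 = 328 days after Mar 18, 1983.
Mar has 31 days — 13 days to the end of Mar leaves 315.
Apr has 30 days (285 left).
May has 31 days (254 left).
Jun has 30 days (224 left).
Jul has 31 days (193 left).
Aug has 31 days (162 left).
Sep has 30 days (132 left).
Oct has 31 days (101 left).
Nov has 30 days (71 left).
Dec has 31 days (40 left).
Jan has 31 days (9 left).
9 days into Feb → Feb 9, 1984.

Feb 9, 1984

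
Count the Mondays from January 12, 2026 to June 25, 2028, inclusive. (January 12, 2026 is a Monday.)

128

January 12, 2026 is a Monday; the first Monday on or after it is January 12, 2026.
From January 12, 2026 to June 25, 2028: 353 + 365 + 177 = 895 days (rest of 2026, 2027, to June 25, 2028 in 2028).
895 ÷ 7 = 127 full weeks with remainder 6, so 127 more Mondays after the first → 128.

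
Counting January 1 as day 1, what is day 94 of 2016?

2016-04-03

January has 31 days (94 − 31 = 63 remain).
February has 29 days (63 − 29 = 34 remain).
March has 31 days (34 − 31 = 3 remain).
3 into April → April 3.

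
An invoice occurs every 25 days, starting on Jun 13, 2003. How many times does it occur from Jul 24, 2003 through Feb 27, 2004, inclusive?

Occurrences land 25·i days after Jun 13, 2003 for i = 0, 1, 2, …
Jul 24, 2003 is 41 days after the start; 41 ÷ 25 = 1 remainder 16; since the remainder is 16, round up to i = 2. First occurrence in the window: #3 on Aug 2, 2003 (2×25 = 50 days in).
Feb 27, 2004 is 259 days after the start; 259 ÷ 25 = 10 remainder 9. Last occurrence in the window: #11 on Feb 18, 2004.
Occurrences #3 through #11: 9 in total.

9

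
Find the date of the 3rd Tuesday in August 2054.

August 2054 begins on a Saturday, so the first Tuesday is August 4 (3 days later).
The 3rd Tuesday is 2 weeks later: 4 + 14 = 18.

18 August 2054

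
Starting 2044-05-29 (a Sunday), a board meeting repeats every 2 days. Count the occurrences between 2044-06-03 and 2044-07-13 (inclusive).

Occurrences land 2·i days after 2044-05-29 for i = 0, 1, 2, …
2044-06-03 is 5 days after the start; 5 ÷ 2 = 2 remainder 1; since the remainder is 1, round up to i = 3. First occurrence in the window: #4 on 2044-06-04 (3×2 = 6 days in).
2044-07-13 is 45 days after the start; 45 ÷ 2 = 22 remainder 1. Last occurrence in the window: #23 on 2044-07-12.
Occurrences #4 through #23: 20 in total.

20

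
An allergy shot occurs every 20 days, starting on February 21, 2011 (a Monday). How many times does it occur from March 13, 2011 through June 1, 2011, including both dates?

Occurrences land 20·i days after February 21, 2011 for i = 0, 1, 2, …
March 13, 2011 is 20 days after the start; 20 ÷ 20 = 1 remainder 0. First occurrence in the window: #2 on March 13, 2011 (1×20 = 20 days in).
June 1, 2011 is 100 days after the start; 100 ÷ 20 = 5 remainder 0. Last occurrence in the window: #6 on June 1, 2011.
Occurrences #2 through #6: 5 in total.

5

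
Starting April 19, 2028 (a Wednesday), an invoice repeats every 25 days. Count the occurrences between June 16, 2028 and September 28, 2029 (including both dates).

19

Occurrences land 25·i days after April 19, 2028 for i = 0, 1, 2, …
June 16, 2028 is 58 days after the start; 58 ÷ 25 = 2 remainder 8; since the remainder is 8, round up to i = 3. First occurrence in the window: #4 on July 3, 2028 (3×25 = 75 days in).
September 28, 2029 is 527 days after the start; 527 ÷ 25 = 21 remainder 2. Last occurrence in the window: #22 on September 26, 2029.
Occurrences #4 through #22: 19 in total.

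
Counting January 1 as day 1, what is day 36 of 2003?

Jan has 31 days (36 − 31 = 5 remain).
5 into Feb → Feb 5.

Feb 5, 2003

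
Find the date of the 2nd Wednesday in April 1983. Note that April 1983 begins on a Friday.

1983-04-13

April 1983 begins on a Friday, so the first Wednesday is April 6 (5 days later).
The 2nd Wednesday is 1 weeks later: 6 + 7 = 13.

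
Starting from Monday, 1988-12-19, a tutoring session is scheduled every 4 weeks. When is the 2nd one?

1989-01-16

The 2nd occurrence is 1 interval after the first: 1 × 28 = 28 days after 1988-12-19.
December has 31 days — 12 days to the end of December leaves 16.
16 days into January → 1989-01-16.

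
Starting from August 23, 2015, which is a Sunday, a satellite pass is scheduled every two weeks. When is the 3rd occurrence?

The 3rd occurrence is 2 intervals after the first: 2 × 14 = 28 days after August 23, 2015.
August has 31 days — 8 days to the end of August leaves 20.
20 days into September → September 20, 2015.

September 20, 2015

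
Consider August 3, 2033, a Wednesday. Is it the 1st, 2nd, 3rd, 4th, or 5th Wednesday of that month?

Day 3 falls in week ⌈3/7⌉ of the month.
Days 1–7 hold the 1st Wednesday, 8–14 the 2nd, 15–21 the 3rd, 22–28 the 4th, 29–31 the 5th.
3 is in the range for the 1st.

1st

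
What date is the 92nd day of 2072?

January has 31 days (92 − 31 = 61 remain).
February has 29 days (61 − 29 = 32 remain).
March has 31 days (32 − 31 = 1 remain).
1 into April → April 1.

2072-04-01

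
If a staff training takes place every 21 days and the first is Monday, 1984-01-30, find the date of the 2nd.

1984-02-20

The 2nd occurrence is 1 interval after the first: 1 × 21 = 21 days after 1984-01-30.
January has 31 days — 1 day to the end of January leaves 20.
20 days into February → 1984-02-20.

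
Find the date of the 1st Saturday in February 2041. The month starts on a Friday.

February 2041 begins on a Friday, so the first Saturday is February 2 (1 day later).

2 February 2041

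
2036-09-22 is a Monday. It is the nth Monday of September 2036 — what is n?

Day 22 falls in week ⌈22/7⌉ of the month.
Days 1–7 hold the 1st Monday, 8–14 the 2nd, 15–21 the 3rd, 22–28 the 4th, 29–31 the 5th.
22 is in the range for the 4th.

4th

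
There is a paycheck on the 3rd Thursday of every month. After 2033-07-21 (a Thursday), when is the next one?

July 2033 starts on a Friday; its first Thursday is the 7th, so the 3rd Thursday is the 21st — 2033-07-21.
That is not after 2033-07-21, so look at August 2033.
August 2033 starts on a Monday; its first Thursday is the 4th, so the 3rd Thursday is the 18th — 2033-08-18.

2033-08-18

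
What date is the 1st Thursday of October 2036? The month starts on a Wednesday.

October 2036 begins on a Wednesday, so the first Thursday is October 2 (1 day later).

2 October 2036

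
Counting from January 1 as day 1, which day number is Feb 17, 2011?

Days in months before Feb: 31 = 31.
Plus 17 days into Feb → day 48.

48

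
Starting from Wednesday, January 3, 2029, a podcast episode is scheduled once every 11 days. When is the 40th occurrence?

March 8, 2030

The 40th occurrence is 39 intervals after the first: 39 × 11 = 429 days after January 3, 2029.
January has 31 days — 28 days to the end of January leaves 401.
From end of January to end of 2029 is 334 days (67 left).
January has 31 days (36 left).
February has 28 days (8 left).
8 days into March → March 8, 2030.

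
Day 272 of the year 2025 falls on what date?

Sep 29, 2025

Jan has 31 days (272 − 31 = 241 remain).
Feb has 28 days (241 − 28 = 213 remain).
Mar has 31 days (213 − 31 = 182 remain).
Apr has 30 days (182 − 30 = 152 remain).
May has 31 days (152 − 31 = 121 remain).
Jun has 30 days (121 − 30 = 91 remain).
Jul has 31 days (91 − 31 = 60 remain).
Aug has 31 days (60 − 31 = 29 remain).
29 into Sep → Sep 29.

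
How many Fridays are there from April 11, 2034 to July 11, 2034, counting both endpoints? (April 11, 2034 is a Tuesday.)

April 11, 2034 is a Tuesday; the first Friday on or after it is April 14, 2034 (3 days later).
From April 14, 2034 to July 11, 2034: 16 + 31 + 30 + 11 = 88 days (rest of April, May, June, July).
88 ÷ 7 = 12 full weeks with remainder 4, so 12 more Fridays after the first → 13.

13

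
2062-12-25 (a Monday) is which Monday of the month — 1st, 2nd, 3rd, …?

Day 25 falls in week ⌈25/7⌉ of the month.
Days 1–7 hold the 1st Monday, 8–14 the 2nd, 15–21 the 3rd, 22–28 the 4th, 29–31 the 5th.
25 is in the range for the 4th.

4th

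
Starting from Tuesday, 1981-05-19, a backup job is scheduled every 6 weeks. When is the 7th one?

1982-01-26

The 7th occurrence is 6 intervals after the first: 6 × 42 = 252 days after 1981-05-19.
May has 31 days — 12 days to the end of May leaves 240.
June has 30 days (210 left).
July has 31 days (179 left).
August has 31 days (148 left).
September has 30 days (118 left).
October has 31 days (87 left).
November has 30 days (57 left).
December has 31 days (26 left).
26 days into January → 1982-01-26.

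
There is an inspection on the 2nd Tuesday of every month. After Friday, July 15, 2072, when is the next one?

July 2072 starts on a Friday; its first Tuesday is the 5th, so the 2nd Tuesday is the 12th — July 12, 2072.
That is not after July 15, 2072, so look at August 2072.
August 2072 starts on a Monday; its first Tuesday is the 2nd, so the 2nd Tuesday is the 9th — August 9, 2072.

August 9, 2072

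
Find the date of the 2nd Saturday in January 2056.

January 2056 begins on a Saturday, so the first Saturday is January 1.
The 2nd Saturday is 1 weeks later: 1 + 7 = 8.

8 January 2056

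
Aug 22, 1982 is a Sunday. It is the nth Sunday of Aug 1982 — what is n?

Day 22 falls in week ⌈22/7⌉ of the month.
Days 1–7 hold the 1st Sunday, 8–14 the 2nd, 15–21 the 3rd, 22–28 the 4th, 29–31 the 5th.
22 is in the range for the 4th.

4th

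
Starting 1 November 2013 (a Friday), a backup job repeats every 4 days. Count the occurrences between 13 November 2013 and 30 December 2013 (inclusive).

12

Occurrences land 4·i days after 1 November 2013 for i = 0, 1, 2, …
13 November 2013 is 12 days after the start; 12 ÷ 4 = 3 remainder 0. First occurrence in the window: #4 on 13 November 2013 (3×4 = 12 days in).
30 December 2013 is 59 days after the start; 59 ÷ 4 = 14 remainder 3. Last occurrence in the window: #15 on 27 December 2013.
Occurrences #4 through #15: 12 in total.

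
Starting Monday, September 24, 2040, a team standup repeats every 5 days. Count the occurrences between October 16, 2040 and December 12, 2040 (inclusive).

Occurrences land 5·i days after September 24, 2040 for i = 0, 1, 2, …
October 16, 2040 is 22 days after the start; 22 ÷ 5 = 4 remainder 2; since the remainder is 2, round up to i = 5. First occurrence in the window: #6 on October 19, 2040 (5×5 = 25 days in).
December 12, 2040 is 79 days after the start; 79 ÷ 5 = 15 remainder 4. Last occurrence in the window: #16 on December 8, 2040.
Occurrences #6 through #16: 11 in total.

11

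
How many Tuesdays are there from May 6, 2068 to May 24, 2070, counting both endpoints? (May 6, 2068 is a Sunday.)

107

May 6, 2068 is a Sunday; the first Tuesday on or after it is May 8, 2068 (2 days later).
From May 8, 2068 to May 24, 2070: 237 + 365 + 144 = 746 days (rest of 2068, 2069, to May 24, 2070 in 2070).
746 ÷ 7 = 106 full weeks with remainder 4, so 106 more Tuesdays after the first → 107.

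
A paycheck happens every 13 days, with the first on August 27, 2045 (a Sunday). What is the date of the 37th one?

The 37th occurrence is 36 intervals after the first: 36 × 13 = 468 days after August 27, 2045.
August has 31 days — 4 days to the end of August leaves 464.
From end of August to end of 2045 is 122 days (342 left).
January has 31 days (311 left).
February has 28 days (283 left).
March has 31 days (252 left).
April has 30 days (222 left).
May has 31 days (191 left).
June has 30 days (161 left).
July has 31 days (130 left).
August has 31 days (99 left).
September has 30 days (69 left).
October has 31 days (38 left).
November has 30 days (8 left).
8 days into December → December 8, 2046.

December 8, 2046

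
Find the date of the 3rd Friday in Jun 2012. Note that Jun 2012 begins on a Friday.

Jun 15, 2012

Jun 2012 begins on a Friday, so the first Friday is Jun 1.
The 3rd Friday is 2 weeks later: 1 + 14 = 15.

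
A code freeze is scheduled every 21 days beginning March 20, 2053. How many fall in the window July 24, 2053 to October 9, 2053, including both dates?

Occurrences land 21·i days after March 20, 2053 for i = 0, 1, 2, …
July 24, 2053 is 126 days after the start; 126 ÷ 21 = 6 remainder 0. First occurrence in the window: #7 on July 24, 2053 (6×21 = 126 days in).
October 9, 2053 is 203 days after the start; 203 ÷ 21 = 9 remainder 14. Last occurrence in the window: #10 on September 25, 2053.
Occurrences #7 through #10: 4 in total.

4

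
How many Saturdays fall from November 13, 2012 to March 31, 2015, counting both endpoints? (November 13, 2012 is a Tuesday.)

November 13, 2012 is a Tuesday; the first Saturday on or after it is November 17, 2012 (4 days later).
From November 17, 2012 to March 31, 2015: 44 + 365 + 365 + 90 = 864 days (rest of 2012, 2013, 2014, to March 31, 2015 in 2015).
864 ÷ 7 = 123 full weeks with remainder 3, so 123 more Saturdays after the first → 124.

124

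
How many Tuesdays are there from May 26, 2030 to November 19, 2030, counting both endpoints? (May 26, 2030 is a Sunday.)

May 26, 2030 is a Sunday; the first Tuesday on or after it is May 28, 2030 (2 days later).
From May 28, 2030 to November 19, 2030: 3 + 30 + 31 + 31 + 30 + 31 + 19 = 175 days (rest of May, June, July, August, September, October, November).
175 ÷ 7 = 25 full weeks with remainder 0, so 25 more Tuesdays after the first → 26.

26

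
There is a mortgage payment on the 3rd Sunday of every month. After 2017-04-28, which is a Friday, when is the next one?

2017-05-21

April 2017 starts on a Saturday; its first Sunday is the 2nd, so the 3rd Sunday is the 16th — 2017-04-16.
That is not after 2017-04-28, so look at May 2017.
May 2017 starts on a Monday; its first Sunday is the 7th, so the 3rd Sunday is the 21st — 2017-05-21.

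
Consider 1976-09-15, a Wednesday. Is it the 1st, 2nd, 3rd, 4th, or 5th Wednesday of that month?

Day 15 falls in week ⌈15/7⌉ of the month.
Days 1–7 hold the 1st Wednesday, 8–14 the 2nd, 15–21 the 3rd, 22–28 the 4th, 29–31 the 5th.
15 is in the range for the 3rd.

3rd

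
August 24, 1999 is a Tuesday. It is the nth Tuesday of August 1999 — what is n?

Day 24 falls in week ⌈24/7⌉ of the month.
Days 1–7 hold the 1st Tuesday, 8–14 the 2nd, 15–21 the 3rd, 22–28 the 4th, 29–31 the 5th.
24 is in the range for the 4th.

4th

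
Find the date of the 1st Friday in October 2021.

The first Friday of October 2021 is October 1.

2021-10-01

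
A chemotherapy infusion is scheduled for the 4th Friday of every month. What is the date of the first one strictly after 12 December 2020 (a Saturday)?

25 December 2020

December 2020 starts on a Tuesday; its first Friday is the 4th, so the 4th Friday is the 25th — 25 December 2020.
25 December 2020 is after 12 December 2020, so that is the next one.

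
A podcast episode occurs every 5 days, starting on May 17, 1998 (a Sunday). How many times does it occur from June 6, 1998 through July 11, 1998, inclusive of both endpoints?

Occurrences land 5·i days after May 17, 1998 for i = 0, 1, 2, …
June 6, 1998 is 20 days after the start; 20 ÷ 5 = 4 remainder 0. First occurrence in the window: #5 on June 6, 1998 (4×5 = 20 days in).
July 11, 1998 is 55 days after the start; 55 ÷ 5 = 11 remainder 0. Last occurrence in the window: #12 on July 11, 1998.
Occurrences #5 through #12: 8 in total.

8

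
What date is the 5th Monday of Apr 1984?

The first Monday of Apr 1984 is Apr 2.
The 5th Monday is 4 weeks later: 2 + 28 = 30.

Apr 30, 1984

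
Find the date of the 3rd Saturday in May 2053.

The first Saturday of May 2053 is May 3.
The 3rd Saturday is 2 weeks later: 3 + 14 = 17.

17 May 2053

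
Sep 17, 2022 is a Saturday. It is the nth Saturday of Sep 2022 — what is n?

3rd

Day 17 falls in week ⌈17/7⌉ of the month.
Days 1–7 hold the 1st Saturday, 8–14 the 2nd, 15–21 the 3rd, 22–28 the 4th, 29–31 the 5th.
17 is in the range for the 3rd.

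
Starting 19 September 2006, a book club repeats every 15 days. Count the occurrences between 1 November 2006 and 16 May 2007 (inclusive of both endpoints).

Occurrences land 15·i days after 19 September 2006 for i = 0, 1, 2, …
1 November 2006 is 43 days after the start; 43 ÷ 15 = 2 remainder 13; since the remainder is 13, round up to i = 3. First occurrence in the window: #4 on 3 November 2006 (3×15 = 45 days in).
16 May 2007 is 239 days after the start; 239 ÷ 15 = 15 remainder 14. Last occurrence in the window: #16 on 2 May 2007.
Occurrences #4 through #16: 13 in total.

13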